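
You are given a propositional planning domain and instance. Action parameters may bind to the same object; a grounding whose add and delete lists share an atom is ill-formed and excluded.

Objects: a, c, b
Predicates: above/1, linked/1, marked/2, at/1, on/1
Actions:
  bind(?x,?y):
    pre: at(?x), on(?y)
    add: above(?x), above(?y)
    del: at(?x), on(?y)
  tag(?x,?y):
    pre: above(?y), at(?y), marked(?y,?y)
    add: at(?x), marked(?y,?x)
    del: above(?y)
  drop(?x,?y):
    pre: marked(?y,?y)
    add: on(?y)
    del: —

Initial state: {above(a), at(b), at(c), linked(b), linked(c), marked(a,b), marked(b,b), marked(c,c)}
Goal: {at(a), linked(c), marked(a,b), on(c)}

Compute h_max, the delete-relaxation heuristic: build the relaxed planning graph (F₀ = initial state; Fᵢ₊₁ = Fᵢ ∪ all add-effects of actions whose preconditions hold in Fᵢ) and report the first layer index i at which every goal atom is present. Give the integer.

3

F0 = init (8 atoms)
F1 = F0 ∪ {on(b), on(c)}  (10 atoms)
F2 = F1 ∪ {above(b), above(c)}  (12 atoms)
F3 = F2 ∪ {at(a), marked(b,a), marked(b,c), marked(c,a), marked(c,b)}  (17 atoms)
goal ⊆ F3  ⇒  h_max = 3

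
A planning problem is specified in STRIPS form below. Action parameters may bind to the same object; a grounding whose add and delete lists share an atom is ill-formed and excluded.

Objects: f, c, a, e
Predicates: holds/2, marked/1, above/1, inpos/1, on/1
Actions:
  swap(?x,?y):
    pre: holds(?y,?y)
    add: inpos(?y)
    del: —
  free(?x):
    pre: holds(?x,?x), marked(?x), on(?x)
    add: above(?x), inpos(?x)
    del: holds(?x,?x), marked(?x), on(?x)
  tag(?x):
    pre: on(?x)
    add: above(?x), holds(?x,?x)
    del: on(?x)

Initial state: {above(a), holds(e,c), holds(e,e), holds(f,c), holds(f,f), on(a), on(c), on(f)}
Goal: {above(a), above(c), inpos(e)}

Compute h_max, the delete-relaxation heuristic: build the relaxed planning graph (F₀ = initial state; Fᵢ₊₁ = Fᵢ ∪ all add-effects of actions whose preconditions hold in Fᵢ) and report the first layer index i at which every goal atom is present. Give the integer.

F0 = init (8 atoms)
F1 = F0 ∪ {above(c), above(f), holds(a,a), holds(c,c), inpos(e), inpos(f)}  (14 atoms)
goal ⊆ F1  ⇒  h_max = 1

1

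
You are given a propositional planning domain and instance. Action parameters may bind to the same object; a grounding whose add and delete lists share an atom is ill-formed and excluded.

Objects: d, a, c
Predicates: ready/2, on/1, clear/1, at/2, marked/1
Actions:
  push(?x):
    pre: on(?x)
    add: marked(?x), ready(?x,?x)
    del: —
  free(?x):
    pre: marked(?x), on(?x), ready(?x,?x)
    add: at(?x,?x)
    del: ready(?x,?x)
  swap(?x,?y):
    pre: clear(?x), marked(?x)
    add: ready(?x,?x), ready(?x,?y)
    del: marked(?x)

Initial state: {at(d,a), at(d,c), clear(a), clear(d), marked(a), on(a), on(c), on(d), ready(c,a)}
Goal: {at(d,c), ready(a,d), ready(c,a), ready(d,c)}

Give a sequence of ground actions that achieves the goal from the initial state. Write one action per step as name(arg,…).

push(d); swap(d,c); swap(a,d)

1. push(d)  →  {at(d,a), at(d,c), clear(a), clear(d), marked(a), marked(d), on(a), on(c), on(d), ready(c,a), ready(d,d)}
2. swap(d,c)  →  {at(d,a), at(d,c), clear(a), clear(d), marked(a), on(a), on(c), on(d), ready(c,a), ready(d,c), ready(d,d)}
3. swap(a,d)  →  {at(d,a), at(d,c), clear(a), clear(d), on(a), on(c), on(d), ready(a,a), ready(a,d), ready(c,a), ready(d,c), ready(d,d)}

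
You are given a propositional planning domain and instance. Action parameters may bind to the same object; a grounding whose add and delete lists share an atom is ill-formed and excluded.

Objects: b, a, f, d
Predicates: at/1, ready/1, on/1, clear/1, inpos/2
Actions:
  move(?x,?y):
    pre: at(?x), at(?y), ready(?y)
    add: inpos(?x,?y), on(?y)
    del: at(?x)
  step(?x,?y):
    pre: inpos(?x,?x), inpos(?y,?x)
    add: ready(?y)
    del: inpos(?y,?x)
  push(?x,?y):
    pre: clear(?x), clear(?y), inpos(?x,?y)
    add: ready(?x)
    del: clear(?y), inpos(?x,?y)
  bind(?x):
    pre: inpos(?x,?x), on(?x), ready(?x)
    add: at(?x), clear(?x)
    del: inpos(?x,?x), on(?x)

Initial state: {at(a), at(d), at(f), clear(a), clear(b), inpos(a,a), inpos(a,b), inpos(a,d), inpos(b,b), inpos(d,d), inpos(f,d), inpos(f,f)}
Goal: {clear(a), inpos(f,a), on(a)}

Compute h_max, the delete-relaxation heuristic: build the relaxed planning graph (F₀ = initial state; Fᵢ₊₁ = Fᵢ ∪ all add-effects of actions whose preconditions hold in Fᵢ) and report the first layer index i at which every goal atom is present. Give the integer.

F0 = init (12 atoms)
F1 = F0 ∪ {ready(a), ready(b), ready(d), ready(f)}  (16 atoms)
F2 = F1 ∪ {inpos(a,f), inpos(d,a), inpos(d,f), inpos(f,a), on(a), on(d), on(f)}  (23 atoms)
goal ⊆ F2  ⇒  h_max = 2

2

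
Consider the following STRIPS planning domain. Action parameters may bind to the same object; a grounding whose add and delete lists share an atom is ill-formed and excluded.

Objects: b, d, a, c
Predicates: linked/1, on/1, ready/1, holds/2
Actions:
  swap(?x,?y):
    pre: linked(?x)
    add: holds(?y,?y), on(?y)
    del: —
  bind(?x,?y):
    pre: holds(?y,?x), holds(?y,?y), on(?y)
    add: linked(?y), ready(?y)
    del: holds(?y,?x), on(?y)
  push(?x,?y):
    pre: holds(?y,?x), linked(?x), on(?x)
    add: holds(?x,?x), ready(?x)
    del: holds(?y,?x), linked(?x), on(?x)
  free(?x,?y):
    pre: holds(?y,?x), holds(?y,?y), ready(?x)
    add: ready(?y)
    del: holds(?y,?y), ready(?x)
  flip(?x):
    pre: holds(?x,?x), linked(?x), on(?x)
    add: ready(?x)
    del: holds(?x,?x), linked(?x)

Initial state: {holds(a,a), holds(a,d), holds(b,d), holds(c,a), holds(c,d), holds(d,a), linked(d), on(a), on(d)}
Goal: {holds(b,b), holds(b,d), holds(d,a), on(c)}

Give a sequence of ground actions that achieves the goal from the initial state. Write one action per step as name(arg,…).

1. swap(d,b)  →  {holds(a,a), holds(a,d), holds(b,b), holds(b,d), holds(c,a), holds(c,d), holds(d,a), linked(d), on(a), on(b), on(d)}
2. swap(d,c)  →  {holds(a,a), holds(a,d), holds(b,b), holds(b,d), holds(c,a), holds(c,c), holds(c,d), holds(d,a), linked(d), on(a), on(b), on(c), on(d)}

swap(d,b); swap(d,c)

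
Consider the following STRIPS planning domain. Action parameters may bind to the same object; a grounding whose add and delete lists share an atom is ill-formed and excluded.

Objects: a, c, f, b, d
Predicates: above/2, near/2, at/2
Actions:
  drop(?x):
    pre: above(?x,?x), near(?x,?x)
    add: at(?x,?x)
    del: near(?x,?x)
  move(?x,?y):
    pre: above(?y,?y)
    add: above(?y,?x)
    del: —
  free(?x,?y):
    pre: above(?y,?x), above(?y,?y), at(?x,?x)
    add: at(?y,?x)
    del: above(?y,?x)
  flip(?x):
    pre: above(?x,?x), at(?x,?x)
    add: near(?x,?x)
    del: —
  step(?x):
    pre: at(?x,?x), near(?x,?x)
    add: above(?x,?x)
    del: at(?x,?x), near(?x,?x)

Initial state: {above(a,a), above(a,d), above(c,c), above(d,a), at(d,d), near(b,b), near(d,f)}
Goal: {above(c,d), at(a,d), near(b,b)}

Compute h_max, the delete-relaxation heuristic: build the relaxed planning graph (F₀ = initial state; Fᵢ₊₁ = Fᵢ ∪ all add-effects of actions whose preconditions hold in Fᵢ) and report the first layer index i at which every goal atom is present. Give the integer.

1

F0 = init (7 atoms)
F1 = F0 ∪ {above(a,b), above(a,c), above(a,f), above(c,a), above(c,b), above(c,d), above(c,f), at(a,d)}  (15 atoms)
goal ⊆ F1  ⇒  h_max = 1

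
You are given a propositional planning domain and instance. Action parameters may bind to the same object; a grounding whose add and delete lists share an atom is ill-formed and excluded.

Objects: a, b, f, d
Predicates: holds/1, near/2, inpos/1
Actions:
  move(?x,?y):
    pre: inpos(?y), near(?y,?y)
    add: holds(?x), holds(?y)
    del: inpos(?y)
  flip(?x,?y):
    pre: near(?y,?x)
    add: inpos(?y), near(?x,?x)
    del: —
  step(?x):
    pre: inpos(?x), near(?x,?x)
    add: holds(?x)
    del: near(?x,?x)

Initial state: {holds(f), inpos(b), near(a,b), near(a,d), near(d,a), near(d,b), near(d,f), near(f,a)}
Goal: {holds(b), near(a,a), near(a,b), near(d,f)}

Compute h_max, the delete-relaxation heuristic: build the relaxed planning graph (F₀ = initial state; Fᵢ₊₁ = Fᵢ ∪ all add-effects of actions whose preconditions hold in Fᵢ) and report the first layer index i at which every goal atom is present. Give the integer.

F0 = init (8 atoms)
F1 = F0 ∪ {inpos(a), inpos(d), inpos(f), near(a,a), near(b,b), near(d,d), near(f,f)}  (15 atoms)
F2 = F1 ∪ {holds(a), holds(b), holds(d)}  (18 atoms)
goal ⊆ F2  ⇒  h_max = 2

2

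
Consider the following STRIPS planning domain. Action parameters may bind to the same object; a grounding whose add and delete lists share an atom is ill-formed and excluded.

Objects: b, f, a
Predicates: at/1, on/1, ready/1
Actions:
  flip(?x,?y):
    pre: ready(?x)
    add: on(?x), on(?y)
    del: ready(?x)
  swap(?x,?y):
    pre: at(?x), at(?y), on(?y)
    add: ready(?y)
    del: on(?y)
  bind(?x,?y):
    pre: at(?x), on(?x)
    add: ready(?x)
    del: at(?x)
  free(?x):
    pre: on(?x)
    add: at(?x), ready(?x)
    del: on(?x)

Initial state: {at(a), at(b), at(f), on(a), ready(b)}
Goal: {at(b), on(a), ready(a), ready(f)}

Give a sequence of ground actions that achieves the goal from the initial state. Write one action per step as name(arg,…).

1. flip(b,f)  →  {at(a), at(b), at(f), on(a), on(b), on(f)}
2. swap(b,f)  →  {at(a), at(b), at(f), on(a), on(b), ready(f)}
3. bind(a,b)  →  {at(b), at(f), on(a), on(b), ready(a), ready(f)}

flip(b,f); swap(b,f); bind(a,b)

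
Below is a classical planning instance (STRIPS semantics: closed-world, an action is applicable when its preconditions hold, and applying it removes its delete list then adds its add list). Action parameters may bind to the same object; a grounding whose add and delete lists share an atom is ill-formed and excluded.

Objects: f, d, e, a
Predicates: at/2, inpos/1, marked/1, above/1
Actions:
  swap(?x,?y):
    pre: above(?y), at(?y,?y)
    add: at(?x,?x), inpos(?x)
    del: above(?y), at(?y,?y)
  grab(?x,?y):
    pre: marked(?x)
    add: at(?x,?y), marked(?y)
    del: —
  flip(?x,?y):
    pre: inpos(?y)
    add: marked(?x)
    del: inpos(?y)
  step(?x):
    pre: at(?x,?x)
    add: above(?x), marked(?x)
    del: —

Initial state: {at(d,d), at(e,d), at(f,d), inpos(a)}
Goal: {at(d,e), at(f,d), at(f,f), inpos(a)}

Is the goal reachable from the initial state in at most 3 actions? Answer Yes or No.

1. step(d)  →  {above(d), at(d,d), at(e,d), at(f,d), inpos(a), marked(d)}
2. swap(f,d)  →  {at(e,d), at(f,d), at(f,f), inpos(a), inpos(f), marked(d)}
3. grab(d,e)  →  {at(d,e), at(e,d), at(f,d), at(f,f), inpos(a), inpos(f), marked(d), marked(e)}
optimal plan length = 3; 3 ≤ 3

Yes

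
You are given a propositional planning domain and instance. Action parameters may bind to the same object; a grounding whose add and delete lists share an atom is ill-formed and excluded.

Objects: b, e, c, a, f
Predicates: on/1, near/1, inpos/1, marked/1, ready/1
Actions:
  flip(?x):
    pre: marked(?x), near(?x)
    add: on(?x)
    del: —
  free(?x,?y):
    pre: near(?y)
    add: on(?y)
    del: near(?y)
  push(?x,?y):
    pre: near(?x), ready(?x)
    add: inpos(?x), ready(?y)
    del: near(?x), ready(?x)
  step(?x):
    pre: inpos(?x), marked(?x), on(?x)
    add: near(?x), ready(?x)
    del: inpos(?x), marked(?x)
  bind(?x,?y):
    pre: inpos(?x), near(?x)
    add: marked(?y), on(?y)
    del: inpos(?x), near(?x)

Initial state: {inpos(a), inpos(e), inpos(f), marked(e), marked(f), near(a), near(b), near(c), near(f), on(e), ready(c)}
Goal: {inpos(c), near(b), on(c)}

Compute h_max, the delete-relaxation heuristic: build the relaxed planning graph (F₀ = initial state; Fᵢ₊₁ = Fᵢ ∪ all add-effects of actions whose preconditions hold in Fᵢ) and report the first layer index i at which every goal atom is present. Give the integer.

F0 = init (11 atoms)
F1 = F0 ∪ {inpos(c), marked(a), marked(b), marked(c), near(e), on(a), on(b), on(c), on(f), ready(a), ready(b), ready(e), ready(f)}  (24 atoms)
goal ⊆ F1  ⇒  h_max = 1

1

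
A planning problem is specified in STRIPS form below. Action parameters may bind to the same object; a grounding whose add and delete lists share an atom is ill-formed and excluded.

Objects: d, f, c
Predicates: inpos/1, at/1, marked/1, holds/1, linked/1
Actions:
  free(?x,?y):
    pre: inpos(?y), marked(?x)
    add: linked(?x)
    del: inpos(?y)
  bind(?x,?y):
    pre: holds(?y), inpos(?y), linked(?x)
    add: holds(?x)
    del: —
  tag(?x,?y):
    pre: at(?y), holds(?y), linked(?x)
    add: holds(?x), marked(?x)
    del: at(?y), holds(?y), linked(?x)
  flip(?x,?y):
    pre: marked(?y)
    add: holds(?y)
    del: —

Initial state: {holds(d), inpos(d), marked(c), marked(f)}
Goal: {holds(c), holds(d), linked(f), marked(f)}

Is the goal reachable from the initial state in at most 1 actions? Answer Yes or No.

No

1. free(f,d)  →  {holds(d), linked(f), marked(c), marked(f)}
2. flip(d,c)  →  {holds(c), holds(d), linked(f), marked(c), marked(f)}
optimal plan length = 2; 2 > 1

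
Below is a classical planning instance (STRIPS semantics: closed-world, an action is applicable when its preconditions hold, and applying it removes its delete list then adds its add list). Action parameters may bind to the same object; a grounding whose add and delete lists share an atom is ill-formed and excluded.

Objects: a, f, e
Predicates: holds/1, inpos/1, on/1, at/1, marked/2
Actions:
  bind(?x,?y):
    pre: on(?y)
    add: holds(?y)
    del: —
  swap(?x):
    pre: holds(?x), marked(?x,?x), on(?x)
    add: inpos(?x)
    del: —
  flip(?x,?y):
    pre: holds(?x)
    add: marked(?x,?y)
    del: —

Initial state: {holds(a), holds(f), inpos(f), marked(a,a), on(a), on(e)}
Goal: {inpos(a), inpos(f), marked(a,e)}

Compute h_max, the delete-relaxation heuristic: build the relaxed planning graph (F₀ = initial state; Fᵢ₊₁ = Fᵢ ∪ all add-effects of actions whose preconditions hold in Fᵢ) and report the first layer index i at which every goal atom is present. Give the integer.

F0 = init (6 atoms)
F1 = F0 ∪ {holds(e), inpos(a), marked(a,e), marked(a,f), marked(f,a), marked(f,e), marked(f,f)}  (13 atoms)
goal ⊆ F1  ⇒  h_max = 1

1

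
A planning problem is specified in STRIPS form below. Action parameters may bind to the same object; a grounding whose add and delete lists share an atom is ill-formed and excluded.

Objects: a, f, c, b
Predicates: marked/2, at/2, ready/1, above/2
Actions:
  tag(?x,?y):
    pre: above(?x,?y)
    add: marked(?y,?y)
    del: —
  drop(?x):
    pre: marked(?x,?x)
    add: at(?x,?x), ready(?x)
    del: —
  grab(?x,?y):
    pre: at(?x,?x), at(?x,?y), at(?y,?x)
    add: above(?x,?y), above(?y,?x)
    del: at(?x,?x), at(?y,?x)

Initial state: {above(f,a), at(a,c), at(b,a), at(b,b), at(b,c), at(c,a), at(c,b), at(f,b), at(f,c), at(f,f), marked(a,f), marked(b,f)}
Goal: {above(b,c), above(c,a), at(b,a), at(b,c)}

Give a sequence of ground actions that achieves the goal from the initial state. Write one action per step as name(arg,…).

1. tag(f,a)  →  {above(f,a), at(a,c), at(b,a), at(b,b), at(b,c), at(c,a), at(c,b), at(f,b), at(f,c), at(f,f), marked(a,a), marked(a,f), marked(b,f)}
2. drop(a)  →  {above(f,a), at(a,a), at(a,c), at(b,a), at(b,b), at(b,c), at(c,a), at(c,b), at(f,b), at(f,c), at(f,f), marked(a,a), marked(a,f), marked(b,f), ready(a)}
3. grab(a,c)  →  {above(a,c), above(c,a), above(f,a), at(a,c), at(b,a), at(b,b), at(b,c), at(c,b), at(f,b), at(f,c), at(f,f), marked(a,a), marked(a,f), marked(b,f), ready(a)}
4. grab(b,c)  →  {above(a,c), above(b,c), above(c,a), above(c,b), above(f,a), at(a,c), at(b,a), at(b,c), at(f,b), at(f,c), at(f,f), marked(a,a), marked(a,f), marked(b,f), ready(a)}

tag(f,a); drop(a); grab(a,c); grab(b,c)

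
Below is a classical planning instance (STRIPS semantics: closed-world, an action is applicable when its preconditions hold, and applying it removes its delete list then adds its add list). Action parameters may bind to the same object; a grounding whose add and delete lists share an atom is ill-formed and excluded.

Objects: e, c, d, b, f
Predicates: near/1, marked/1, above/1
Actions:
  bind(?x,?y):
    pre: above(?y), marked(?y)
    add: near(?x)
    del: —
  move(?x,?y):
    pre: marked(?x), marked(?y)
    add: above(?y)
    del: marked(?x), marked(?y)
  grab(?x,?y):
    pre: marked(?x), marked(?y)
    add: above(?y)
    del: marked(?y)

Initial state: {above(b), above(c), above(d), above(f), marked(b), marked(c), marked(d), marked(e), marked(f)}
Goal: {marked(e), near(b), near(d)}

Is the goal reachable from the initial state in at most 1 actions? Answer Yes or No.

No

1. bind(d,c)  →  {above(b), above(c), above(d), above(f), marked(b), marked(c), marked(d), marked(e), marked(f), near(d)}
2. bind(b,c)  →  {above(b), above(c), above(d), above(f), marked(b), marked(c), marked(d), marked(e), marked(f), near(b), near(d)}
optimal plan length = 2; 2 > 1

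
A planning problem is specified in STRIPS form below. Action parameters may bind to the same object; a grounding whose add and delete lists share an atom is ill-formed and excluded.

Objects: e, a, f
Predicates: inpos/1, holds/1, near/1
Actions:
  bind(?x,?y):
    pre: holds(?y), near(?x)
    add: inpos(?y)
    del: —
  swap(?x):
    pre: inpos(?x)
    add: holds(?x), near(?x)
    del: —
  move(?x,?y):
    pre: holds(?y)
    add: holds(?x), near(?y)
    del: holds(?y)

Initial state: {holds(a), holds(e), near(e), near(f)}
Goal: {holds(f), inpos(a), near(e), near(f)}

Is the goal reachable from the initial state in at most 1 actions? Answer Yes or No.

1. bind(e,a)  →  {holds(a), holds(e), inpos(a), near(e), near(f)}
2. move(f,e)  →  {holds(a), holds(f), inpos(a), near(e), near(f)}
optimal plan length = 2; 2 > 1

No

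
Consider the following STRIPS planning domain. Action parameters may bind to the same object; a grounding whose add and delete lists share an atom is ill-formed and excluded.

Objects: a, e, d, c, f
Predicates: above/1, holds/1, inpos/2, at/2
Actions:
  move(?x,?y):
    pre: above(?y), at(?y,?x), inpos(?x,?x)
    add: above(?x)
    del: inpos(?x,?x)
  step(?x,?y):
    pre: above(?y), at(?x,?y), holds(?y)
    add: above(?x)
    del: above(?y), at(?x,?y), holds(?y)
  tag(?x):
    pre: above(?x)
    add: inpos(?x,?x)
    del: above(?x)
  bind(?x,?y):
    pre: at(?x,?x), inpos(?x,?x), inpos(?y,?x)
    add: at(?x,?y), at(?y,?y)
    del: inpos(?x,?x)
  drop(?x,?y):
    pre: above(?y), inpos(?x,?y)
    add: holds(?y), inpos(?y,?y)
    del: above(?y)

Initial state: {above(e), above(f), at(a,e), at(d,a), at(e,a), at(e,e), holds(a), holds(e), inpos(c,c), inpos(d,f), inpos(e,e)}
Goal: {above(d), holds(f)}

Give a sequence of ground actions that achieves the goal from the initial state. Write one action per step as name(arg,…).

step(a,e); step(d,a); drop(d,f)

1. step(a,e)  →  {above(a), above(f), at(d,a), at(e,a), at(e,e), holds(a), inpos(c,c), inpos(d,f), inpos(e,e)}
2. step(d,a)  →  {above(d), above(f), at(e,a), at(e,e), inpos(c,c), inpos(d,f), inpos(e,e)}
3. drop(d,f)  →  {above(d), at(e,a), at(e,e), holds(f), inpos(c,c), inpos(d,f), inpos(e,e), inpos(f,f)}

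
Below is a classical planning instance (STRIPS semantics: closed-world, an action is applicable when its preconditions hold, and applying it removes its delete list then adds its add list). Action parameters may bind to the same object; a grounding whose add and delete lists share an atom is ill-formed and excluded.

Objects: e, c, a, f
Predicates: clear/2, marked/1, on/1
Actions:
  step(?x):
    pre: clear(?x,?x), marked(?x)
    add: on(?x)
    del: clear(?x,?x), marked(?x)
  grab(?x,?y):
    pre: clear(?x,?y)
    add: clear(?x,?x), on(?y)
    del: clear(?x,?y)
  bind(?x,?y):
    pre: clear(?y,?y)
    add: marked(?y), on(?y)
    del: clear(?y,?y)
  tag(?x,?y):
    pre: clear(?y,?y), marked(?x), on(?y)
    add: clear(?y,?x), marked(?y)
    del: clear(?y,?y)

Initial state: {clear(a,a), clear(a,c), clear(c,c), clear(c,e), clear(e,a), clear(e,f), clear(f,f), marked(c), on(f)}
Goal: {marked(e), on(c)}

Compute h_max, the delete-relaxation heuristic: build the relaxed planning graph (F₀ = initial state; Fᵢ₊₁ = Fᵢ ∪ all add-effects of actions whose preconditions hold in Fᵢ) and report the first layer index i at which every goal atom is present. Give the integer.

2

F0 = init (9 atoms)
F1 = F0 ∪ {clear(e,e), clear(f,c), marked(a), marked(f), on(a), on(c), on(e)}  (16 atoms)
F2 = F1 ∪ {clear(a,f), clear(c,a), clear(c,f), clear(e,c), clear(f,a), marked(e)}  (22 atoms)
goal ⊆ F2  ⇒  h_max = 2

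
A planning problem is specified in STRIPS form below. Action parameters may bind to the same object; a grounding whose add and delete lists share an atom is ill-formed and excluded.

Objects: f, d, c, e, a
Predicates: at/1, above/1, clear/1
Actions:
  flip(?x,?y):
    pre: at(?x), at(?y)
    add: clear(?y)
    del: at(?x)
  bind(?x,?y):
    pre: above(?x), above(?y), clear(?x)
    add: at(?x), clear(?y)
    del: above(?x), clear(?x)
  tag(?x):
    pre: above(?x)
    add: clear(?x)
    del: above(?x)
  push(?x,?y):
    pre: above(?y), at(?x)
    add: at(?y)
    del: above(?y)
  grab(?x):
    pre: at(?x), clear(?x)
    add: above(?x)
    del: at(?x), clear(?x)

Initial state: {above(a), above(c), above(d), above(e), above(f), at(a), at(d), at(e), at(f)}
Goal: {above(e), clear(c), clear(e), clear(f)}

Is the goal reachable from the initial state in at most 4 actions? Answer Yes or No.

Yes

1. flip(f,f)  →  {above(a), above(c), above(d), above(e), above(f), at(a), at(d), at(e), clear(f)}
2. flip(d,e)  →  {above(a), above(c), above(d), above(e), above(f), at(a), at(e), clear(e), clear(f)}
3. tag(c)  →  {above(a), above(d), above(e), above(f), at(a), at(e), clear(c), clear(e), clear(f)}
optimal plan length = 3; 3 ≤ 4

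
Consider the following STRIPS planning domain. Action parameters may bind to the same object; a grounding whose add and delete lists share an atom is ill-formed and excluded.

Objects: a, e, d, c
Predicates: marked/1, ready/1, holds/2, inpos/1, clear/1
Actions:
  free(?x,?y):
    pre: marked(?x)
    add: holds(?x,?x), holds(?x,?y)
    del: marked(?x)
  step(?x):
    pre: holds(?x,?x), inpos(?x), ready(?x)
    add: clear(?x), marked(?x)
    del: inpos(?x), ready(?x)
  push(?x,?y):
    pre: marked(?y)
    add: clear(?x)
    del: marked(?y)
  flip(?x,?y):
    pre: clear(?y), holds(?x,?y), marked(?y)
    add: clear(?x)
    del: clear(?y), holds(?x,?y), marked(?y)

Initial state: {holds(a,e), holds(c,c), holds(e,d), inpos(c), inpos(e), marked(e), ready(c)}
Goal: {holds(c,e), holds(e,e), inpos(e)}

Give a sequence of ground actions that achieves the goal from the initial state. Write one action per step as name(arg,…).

1. free(e,a)  →  {holds(a,e), holds(c,c), holds(e,a), holds(e,d), holds(e,e), inpos(c), inpos(e), ready(c)}
2. step(c)  →  {clear(c), holds(a,e), holds(c,c), holds(e,a), holds(e,d), holds(e,e), inpos(e), marked(c)}
3. free(c,e)  →  {clear(c), holds(a,e), holds(c,c), holds(c,e), holds(e,a), holds(e,d), holds(e,e), inpos(e)}

free(e,a); step(c); free(c,e)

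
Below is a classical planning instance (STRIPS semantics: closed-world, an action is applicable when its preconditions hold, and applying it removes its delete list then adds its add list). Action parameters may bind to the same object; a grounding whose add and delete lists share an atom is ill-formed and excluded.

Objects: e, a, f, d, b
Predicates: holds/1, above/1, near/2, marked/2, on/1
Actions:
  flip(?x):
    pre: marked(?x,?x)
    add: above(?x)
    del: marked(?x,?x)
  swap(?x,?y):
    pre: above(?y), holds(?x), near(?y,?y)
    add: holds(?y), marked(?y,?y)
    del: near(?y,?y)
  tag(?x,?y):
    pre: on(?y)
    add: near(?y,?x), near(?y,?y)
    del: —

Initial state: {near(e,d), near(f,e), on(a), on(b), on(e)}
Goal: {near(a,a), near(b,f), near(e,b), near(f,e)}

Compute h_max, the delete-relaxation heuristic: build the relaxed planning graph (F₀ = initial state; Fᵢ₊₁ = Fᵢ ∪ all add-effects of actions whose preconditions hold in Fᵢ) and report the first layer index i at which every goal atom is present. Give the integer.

F0 = init (5 atoms)
F1 = F0 ∪ {near(a,a), near(a,b), near(a,d), near(a,e), near(a,f), near(b,a), near(b,b), near(b,d), near(b,e), near(b,f), near(e,a), near(e,b), near(e,e), near(e,f)}  (19 atoms)
goal ⊆ F1  ⇒  h_max = 1

1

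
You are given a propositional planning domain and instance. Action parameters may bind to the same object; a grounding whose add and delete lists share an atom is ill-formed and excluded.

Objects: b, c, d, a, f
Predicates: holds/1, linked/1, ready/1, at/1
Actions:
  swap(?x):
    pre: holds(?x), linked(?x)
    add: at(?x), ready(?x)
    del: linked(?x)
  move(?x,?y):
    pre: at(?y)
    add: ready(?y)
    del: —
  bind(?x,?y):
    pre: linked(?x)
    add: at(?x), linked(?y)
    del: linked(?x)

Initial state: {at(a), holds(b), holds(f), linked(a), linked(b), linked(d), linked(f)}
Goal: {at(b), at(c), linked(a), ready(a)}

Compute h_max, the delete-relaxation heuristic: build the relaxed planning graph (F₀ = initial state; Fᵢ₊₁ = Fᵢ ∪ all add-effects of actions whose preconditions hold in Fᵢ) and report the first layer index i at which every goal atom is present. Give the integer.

2

F0 = init (7 atoms)
F1 = F0 ∪ {at(b), at(d), at(f), linked(c), ready(a), ready(b), ready(f)}  (14 atoms)
F2 = F1 ∪ {at(c), ready(d)}  (16 atoms)
goal ⊆ F2  ⇒  h_max = 2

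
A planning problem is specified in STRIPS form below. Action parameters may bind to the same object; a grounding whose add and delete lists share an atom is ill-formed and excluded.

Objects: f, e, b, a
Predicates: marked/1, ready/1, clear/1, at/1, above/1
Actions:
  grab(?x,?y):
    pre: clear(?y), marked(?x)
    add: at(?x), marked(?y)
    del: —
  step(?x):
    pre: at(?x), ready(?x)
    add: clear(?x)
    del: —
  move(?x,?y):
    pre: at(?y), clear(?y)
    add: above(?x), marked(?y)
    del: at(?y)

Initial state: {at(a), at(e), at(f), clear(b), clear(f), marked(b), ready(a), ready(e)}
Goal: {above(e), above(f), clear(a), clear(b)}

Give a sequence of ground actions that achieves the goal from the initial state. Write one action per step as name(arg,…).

step(a); move(f,f); move(e,a)

1. step(a)  →  {at(a), at(e), at(f), clear(a), clear(b), clear(f), marked(b), ready(a), ready(e)}
2. move(f,f)  →  {above(f), at(a), at(e), clear(a), clear(b), clear(f), marked(b), marked(f), ready(a), ready(e)}
3. move(e,a)  →  {above(e), above(f), at(e), clear(a), clear(b), clear(f), marked(a), marked(b), marked(f), ready(a), ready(e)}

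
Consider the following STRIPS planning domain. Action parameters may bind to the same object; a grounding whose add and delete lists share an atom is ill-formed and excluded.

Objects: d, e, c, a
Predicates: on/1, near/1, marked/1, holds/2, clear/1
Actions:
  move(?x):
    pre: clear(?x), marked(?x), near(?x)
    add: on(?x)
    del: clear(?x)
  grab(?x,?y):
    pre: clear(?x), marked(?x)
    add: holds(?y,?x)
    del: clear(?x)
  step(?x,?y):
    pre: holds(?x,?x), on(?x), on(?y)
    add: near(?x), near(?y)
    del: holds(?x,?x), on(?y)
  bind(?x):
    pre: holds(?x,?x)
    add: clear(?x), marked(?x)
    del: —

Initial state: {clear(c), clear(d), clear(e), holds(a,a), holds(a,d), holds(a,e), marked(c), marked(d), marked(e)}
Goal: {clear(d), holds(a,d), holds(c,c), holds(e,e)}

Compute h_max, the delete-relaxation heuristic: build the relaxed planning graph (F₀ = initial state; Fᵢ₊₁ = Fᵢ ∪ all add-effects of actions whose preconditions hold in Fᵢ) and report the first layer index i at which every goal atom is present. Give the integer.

1

F0 = init (9 atoms)
F1 = F0 ∪ {clear(a), holds(a,c), holds(c,c), holds(c,d), holds(c,e), holds(d,c), holds(d,d), holds(d,e), holds(e,c), holds(e,d), holds(e,e), marked(a)}  (21 atoms)
goal ⊆ F1  ⇒  h_max = 1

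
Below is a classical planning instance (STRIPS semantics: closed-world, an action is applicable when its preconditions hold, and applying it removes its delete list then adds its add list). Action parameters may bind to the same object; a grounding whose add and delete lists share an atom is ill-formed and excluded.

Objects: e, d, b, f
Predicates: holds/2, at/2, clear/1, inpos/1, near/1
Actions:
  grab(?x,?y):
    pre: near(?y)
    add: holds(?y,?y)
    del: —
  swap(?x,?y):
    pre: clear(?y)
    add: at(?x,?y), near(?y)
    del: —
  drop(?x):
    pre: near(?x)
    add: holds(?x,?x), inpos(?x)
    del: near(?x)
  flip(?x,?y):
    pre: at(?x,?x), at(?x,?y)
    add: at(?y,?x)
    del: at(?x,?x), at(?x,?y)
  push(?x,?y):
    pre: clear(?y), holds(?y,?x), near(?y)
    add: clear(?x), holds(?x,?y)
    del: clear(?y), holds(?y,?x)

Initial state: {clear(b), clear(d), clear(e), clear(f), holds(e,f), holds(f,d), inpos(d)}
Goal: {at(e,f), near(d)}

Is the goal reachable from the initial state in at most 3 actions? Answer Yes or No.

1. swap(e,d)  →  {at(e,d), clear(b), clear(d), clear(e), clear(f), holds(e,f), holds(f,d), inpos(d), near(d)}
2. swap(e,f)  →  {at(e,d), at(e,f), clear(b), clear(d), clear(e), clear(f), holds(e,f), holds(f,d), inpos(d), near(d), near(f)}
optimal plan length = 2; 2 ≤ 3

Yes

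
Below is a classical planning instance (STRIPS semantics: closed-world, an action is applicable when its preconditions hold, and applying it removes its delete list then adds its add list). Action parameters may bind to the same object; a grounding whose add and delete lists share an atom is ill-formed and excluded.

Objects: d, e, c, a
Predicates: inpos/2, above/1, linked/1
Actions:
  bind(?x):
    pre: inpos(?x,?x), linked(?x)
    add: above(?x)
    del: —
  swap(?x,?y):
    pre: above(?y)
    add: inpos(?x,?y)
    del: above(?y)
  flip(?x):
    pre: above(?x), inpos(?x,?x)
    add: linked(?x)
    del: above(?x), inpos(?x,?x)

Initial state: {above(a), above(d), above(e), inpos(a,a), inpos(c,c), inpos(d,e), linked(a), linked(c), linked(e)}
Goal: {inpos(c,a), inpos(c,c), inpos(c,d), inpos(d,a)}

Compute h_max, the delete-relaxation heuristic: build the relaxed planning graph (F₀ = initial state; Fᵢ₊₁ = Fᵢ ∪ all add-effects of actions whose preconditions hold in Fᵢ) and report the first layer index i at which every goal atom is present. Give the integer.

F0 = init (9 atoms)
F1 = F0 ∪ {above(c), inpos(a,d), inpos(a,e), inpos(c,a), inpos(c,d), inpos(c,e), inpos(d,a), inpos(d,d), inpos(e,a), inpos(e,d), inpos(e,e)}  (20 atoms)
goal ⊆ F1  ⇒  h_max = 1

1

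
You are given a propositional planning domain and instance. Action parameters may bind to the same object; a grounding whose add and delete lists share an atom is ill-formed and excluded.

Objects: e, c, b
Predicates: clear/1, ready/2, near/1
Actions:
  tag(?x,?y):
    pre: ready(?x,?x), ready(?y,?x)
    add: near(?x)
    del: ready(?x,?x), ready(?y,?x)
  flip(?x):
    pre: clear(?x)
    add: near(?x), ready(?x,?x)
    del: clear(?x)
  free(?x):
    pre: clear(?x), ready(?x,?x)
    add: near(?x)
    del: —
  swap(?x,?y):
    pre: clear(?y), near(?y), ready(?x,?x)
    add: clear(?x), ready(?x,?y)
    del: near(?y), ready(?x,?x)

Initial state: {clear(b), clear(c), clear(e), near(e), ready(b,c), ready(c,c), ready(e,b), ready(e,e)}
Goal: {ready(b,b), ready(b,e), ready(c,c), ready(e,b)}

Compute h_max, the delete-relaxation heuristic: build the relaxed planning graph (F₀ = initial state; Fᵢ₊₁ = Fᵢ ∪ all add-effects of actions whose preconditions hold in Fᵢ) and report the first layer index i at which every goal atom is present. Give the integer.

F0 = init (8 atoms)
F1 = F0 ∪ {near(b), near(c), ready(b,b), ready(c,e)}  (12 atoms)
F2 = F1 ∪ {ready(b,e), ready(c,b), ready(e,c)}  (15 atoms)
goal ⊆ F2  ⇒  h_max = 2

2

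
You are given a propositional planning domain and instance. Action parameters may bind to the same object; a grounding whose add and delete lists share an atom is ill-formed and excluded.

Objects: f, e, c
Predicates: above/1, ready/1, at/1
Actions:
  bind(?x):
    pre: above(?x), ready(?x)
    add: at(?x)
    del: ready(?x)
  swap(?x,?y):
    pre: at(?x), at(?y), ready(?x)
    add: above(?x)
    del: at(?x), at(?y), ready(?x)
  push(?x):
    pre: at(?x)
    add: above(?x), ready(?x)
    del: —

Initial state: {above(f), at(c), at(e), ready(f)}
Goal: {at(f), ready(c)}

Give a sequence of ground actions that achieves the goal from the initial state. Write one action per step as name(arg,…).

1. bind(f)  →  {above(f), at(c), at(e), at(f)}
2. push(c)  →  {above(c), above(f), at(c), at(e), at(f), ready(c)}

bind(f); push(c)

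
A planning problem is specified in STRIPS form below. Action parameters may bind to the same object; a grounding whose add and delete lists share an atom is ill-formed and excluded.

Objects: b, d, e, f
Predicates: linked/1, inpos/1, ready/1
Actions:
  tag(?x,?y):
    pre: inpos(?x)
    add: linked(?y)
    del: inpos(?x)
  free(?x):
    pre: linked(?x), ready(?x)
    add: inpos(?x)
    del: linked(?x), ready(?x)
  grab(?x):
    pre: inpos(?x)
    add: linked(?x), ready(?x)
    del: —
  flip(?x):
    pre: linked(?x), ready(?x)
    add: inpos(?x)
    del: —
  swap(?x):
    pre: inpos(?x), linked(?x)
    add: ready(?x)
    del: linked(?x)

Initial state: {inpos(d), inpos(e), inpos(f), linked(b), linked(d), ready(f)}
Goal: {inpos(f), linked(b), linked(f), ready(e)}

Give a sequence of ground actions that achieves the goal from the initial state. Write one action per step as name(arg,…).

1. tag(d,f)  →  {inpos(e), inpos(f), linked(b), linked(d), linked(f), ready(f)}
2. grab(e)  →  {inpos(e), inpos(f), linked(b), linked(d), linked(e), linked(f), ready(e), ready(f)}

tag(d,f); grab(e)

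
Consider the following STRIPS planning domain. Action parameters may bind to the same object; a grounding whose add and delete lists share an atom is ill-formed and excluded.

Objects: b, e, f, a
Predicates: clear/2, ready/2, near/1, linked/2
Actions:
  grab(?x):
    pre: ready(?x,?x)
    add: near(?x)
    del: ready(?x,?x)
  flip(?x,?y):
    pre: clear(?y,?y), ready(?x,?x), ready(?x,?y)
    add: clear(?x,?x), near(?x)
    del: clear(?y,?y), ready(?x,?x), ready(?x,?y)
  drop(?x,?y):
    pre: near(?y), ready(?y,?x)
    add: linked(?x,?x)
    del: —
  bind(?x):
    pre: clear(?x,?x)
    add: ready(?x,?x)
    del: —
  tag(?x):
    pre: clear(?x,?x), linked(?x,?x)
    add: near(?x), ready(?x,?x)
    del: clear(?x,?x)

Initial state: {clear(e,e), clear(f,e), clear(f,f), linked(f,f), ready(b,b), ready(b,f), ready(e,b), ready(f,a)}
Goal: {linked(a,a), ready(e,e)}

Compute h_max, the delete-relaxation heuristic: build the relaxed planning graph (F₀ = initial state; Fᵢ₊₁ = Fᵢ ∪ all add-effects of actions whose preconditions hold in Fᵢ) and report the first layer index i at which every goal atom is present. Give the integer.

2

F0 = init (8 atoms)
F1 = F0 ∪ {clear(b,b), near(b), near(f), ready(e,e), ready(f,f)}  (13 atoms)
F2 = F1 ∪ {linked(a,a), linked(b,b), near(e)}  (16 atoms)
goal ⊆ F2  ⇒  h_max = 2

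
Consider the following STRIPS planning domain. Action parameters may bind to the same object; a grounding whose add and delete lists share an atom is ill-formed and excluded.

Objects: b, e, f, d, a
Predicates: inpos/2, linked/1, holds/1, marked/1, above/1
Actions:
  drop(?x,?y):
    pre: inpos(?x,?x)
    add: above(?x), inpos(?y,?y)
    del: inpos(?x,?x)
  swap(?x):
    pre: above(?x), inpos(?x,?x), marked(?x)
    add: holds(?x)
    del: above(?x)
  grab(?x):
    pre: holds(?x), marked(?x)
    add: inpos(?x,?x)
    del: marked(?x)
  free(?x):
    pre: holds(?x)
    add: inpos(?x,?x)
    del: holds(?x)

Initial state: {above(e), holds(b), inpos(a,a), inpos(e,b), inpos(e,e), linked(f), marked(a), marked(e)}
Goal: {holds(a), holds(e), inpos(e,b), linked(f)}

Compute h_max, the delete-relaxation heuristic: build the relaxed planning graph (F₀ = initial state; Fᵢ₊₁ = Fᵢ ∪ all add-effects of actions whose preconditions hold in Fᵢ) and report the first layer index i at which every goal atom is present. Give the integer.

F0 = init (8 atoms)
F1 = F0 ∪ {above(a), holds(e), inpos(b,b), inpos(d,d), inpos(f,f)}  (13 atoms)
F2 = F1 ∪ {above(b), above(d), above(f), holds(a)}  (17 atoms)
goal ⊆ F2  ⇒  h_max = 2

2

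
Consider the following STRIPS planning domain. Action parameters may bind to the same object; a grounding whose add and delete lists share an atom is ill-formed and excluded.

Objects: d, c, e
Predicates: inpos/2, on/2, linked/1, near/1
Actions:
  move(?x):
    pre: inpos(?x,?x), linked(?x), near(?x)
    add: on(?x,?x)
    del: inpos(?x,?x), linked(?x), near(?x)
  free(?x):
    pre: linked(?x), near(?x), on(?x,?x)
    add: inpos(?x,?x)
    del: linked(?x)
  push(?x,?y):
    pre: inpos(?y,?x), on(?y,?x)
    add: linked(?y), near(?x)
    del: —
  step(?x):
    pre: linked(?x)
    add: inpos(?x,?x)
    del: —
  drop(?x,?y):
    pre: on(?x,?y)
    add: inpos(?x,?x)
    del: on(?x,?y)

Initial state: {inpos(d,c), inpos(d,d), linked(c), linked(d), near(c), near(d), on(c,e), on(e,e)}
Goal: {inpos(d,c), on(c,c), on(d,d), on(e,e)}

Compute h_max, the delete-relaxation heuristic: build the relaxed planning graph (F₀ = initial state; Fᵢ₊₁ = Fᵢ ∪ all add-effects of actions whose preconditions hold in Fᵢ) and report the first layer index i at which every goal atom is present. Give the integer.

2

F0 = init (8 atoms)
F1 = F0 ∪ {inpos(c,c), inpos(e,e), on(d,d)}  (11 atoms)
F2 = F1 ∪ {linked(e), near(e), on(c,c)}  (14 atoms)
goal ⊆ F2  ⇒  h_max = 2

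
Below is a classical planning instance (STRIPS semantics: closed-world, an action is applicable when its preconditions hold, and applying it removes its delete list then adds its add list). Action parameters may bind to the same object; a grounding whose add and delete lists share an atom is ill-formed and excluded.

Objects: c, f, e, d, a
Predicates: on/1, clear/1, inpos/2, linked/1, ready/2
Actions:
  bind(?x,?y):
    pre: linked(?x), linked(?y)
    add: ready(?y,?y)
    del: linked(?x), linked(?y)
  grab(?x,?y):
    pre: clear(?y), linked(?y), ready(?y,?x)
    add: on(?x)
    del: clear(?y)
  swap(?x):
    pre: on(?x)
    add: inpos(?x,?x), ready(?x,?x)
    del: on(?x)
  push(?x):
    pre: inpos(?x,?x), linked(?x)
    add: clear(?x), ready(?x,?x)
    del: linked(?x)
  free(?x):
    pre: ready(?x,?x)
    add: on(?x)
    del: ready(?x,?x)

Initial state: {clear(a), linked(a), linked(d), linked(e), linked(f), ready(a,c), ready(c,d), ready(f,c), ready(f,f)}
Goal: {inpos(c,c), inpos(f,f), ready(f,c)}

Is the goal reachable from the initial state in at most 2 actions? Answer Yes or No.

No

1. grab(c,a)  →  {linked(a), linked(d), linked(e), linked(f), on(c), ready(a,c), ready(c,d), ready(f,c), ready(f,f)}
2. swap(c)  →  {inpos(c,c), linked(a), linked(d), linked(e), linked(f), ready(a,c), ready(c,c), ready(c,d), ready(f,c), ready(f,f)}
3. free(f)  →  {inpos(c,c), linked(a), linked(d), linked(e), linked(f), on(f), ready(a,c), ready(c,c), ready(c,d), ready(f,c)}
4. swap(f)  →  {inpos(c,c), inpos(f,f), linked(a), linked(d), linked(e), linked(f), ready(a,c), ready(c,c), ready(c,d), ready(f,c), ready(f,f)}
optimal plan length = 4; 4 > 2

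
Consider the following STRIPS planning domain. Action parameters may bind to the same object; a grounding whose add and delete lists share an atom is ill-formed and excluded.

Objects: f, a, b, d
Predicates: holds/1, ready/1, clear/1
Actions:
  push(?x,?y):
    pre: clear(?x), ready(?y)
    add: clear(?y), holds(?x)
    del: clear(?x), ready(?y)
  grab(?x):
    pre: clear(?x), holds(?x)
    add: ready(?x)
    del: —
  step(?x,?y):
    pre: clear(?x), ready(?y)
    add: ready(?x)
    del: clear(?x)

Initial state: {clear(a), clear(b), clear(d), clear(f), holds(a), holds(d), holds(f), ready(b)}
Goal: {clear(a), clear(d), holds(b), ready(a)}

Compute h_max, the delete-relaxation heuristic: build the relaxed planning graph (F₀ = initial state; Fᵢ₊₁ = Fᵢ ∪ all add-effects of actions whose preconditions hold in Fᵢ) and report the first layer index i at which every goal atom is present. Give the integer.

F0 = init (8 atoms)
F1 = F0 ∪ {ready(a), ready(d), ready(f)}  (11 atoms)
F2 = F1 ∪ {holds(b)}  (12 atoms)
goal ⊆ F2  ⇒  h_max = 2

2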